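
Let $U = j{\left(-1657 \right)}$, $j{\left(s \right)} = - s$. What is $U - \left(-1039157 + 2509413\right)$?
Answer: $-1468599$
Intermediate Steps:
$U = 1657$ ($U = \left(-1\right) \left(-1657\right) = 1657$)
$U - \left(-1039157 + 2509413\right) = 1657 - \left(-1039157 + 2509413\right) = 1657 - 1470256 = -1468599$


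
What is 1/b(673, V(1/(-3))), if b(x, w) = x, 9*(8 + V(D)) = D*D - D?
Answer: 1/673 ≈ 0.0014859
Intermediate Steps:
V(D) = -8 - D/9 + D²/9 (V(D) = -8 + (D*D - D)/9 = -8 + (D² - D)/9 = -8 + (-D/9 + D²/9) = -8 - D/9 + D²/9)
1/b(673, V(1/(-3))) = 1/673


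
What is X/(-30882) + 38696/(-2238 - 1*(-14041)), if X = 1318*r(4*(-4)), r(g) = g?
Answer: 721955768/182250123 ≈ 3.9613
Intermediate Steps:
X = -21088 (X = 1318*(4*(-4)) = 1318*(-16) = -21088)
X/(-30882) + 38696/(-2238 - 1*(-14041)) = -21088/(-30882) + 38696/(-2238 - 1*(-14041)) = -21088*(-1/30882) + 38696/(-2238 + 14041) = 10544/15441 + 38696/11803 = 721955768/182250123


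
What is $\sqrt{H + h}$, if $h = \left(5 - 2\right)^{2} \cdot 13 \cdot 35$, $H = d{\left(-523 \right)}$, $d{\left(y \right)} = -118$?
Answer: $\sqrt{3977} \approx 63.063$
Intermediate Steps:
$H = -118$
$h = 4095$ ($h = 3^{2} \cdot 13 \cdot 35 = 9 \cdot 13 \cdot 35 = 117 \cdot 35 = 4095$)
$\sqrt{H + h} = \sqrt{-118 + 4095} = \sqrt{3977}$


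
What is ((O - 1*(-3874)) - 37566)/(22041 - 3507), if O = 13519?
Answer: -20173/18534 ≈ -1.0884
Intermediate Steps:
((O - 1*(-3874)) - 37566)/(22041 - 3507) = ((13519 - 1*(-3874)) - 37566)/(22041 - 3507) = ((13519 + 3874) - 37566)/18534 = (17393 - 37566)*(1/18534) = -20173*1/18534 = -20173/18534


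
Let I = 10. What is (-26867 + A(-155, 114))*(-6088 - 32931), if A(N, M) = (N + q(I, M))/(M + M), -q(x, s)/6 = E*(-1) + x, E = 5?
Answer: 239024970359/228 ≈ 1.0484e+9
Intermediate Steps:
q(x, s) = 30 - 6*x (q(x, s) = -6*(5*(-1) + x) = -6*(-5 + x) = 30 - 6*x)
A(N, M) = (-30 + N)/(2*M) (A(N, M) = (N + (30 - 6*10))/(M + M) = (N + (30 - 60))/((2*M)) = (N - 30)*(1/(2*M)) = (-30 + N)*(1/(2*M)) = (-30 + N)/(2*M))
(-26867 + A(-155, 114))*(-6088 - 32931) = (-26867 + (1/2)*(-30 - 155)/114)*(-6088 - 32931) = (-26867 + (1/2)*(1/114)*(-185))*(-39019) = (-26867 - 185/228)*(-39019) = -6125861/228*(-39019) = 239024970359/228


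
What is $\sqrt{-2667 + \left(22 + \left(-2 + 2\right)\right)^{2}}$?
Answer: $i \sqrt{2183} \approx 46.723 i$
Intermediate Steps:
$\sqrt{-2667 + \left(22 + \left(-2 + 2\right)\right)^{2}} = \sqrt{-2667 + \left(22 + 0\right)^{2}} = \sqrt{-2667 + 22^{2}} = \sqrt{-2667 + 484} = \sqrt{-2183} = i \sqrt{2183}$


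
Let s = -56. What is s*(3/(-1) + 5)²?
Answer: -224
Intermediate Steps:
s*(3/(-1) + 5)² = -56*(3/(-1) + 5)² = -56*(3*(-1) + 5)² = -56*(-3 + 5)² = -56*2² = -56*4 = -224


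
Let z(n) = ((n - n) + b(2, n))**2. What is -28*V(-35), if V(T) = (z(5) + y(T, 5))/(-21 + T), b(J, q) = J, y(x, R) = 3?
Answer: 7/2 ≈ 3.5000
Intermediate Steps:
z(n) = 4 (z(n) = ((n - n) + 2)**2 = (0 + 2)**2 = 2**2 = 4)
V(T) = 7/(-21 + T) (V(T) = (4 + 3)/(-21 + T) = 7/(-21 + T))
-28*V(-35) = -196/(-21 - 35) = -196/(-56) = -196*(-1)/56 = -28*(-1/8) = 7/2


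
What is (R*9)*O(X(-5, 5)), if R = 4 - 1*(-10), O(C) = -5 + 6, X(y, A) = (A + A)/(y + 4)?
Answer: 126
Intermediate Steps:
X(y, A) = 2*A/(4 + y) (X(y, A) = (2*A)/(4 + y) = 2*A/(4 + y))
O(C) = 1
R = 14 (R = 4 + 10 = 14)
(R*9)*O(X(-5, 5)) = (14*9)*1 = 126*1 = 126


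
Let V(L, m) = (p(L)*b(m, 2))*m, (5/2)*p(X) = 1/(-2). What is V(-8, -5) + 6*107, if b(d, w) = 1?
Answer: 643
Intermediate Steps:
p(X) = -⅕ (p(X) = (⅖)/(-2) = (⅖)*(-½) = -⅕)
V(L, m) = -m/5 (V(L, m) = (-⅕*1)*m = -m/5)
V(-8, -5) + 6*107 = -⅕*(-5) + 6*107 = 1 + 642 = 643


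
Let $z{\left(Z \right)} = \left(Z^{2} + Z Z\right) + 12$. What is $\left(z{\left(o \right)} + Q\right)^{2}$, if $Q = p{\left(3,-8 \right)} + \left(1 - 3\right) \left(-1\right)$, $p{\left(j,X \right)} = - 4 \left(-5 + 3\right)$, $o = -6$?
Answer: $8836$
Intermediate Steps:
$z{\left(Z \right)} = 12 + 2 Z^{2}$ ($z{\left(Z \right)} = \left(Z^{2} + Z^{2}\right) + 12 = 2 Z^{2} + 12 = 12 + 2 Z^{2}$)
$p{\left(j,X \right)} = 8$ ($p{\left(j,X \right)} = \left(-4\right) \left(-2\right) = 8$)
$Q = 10$ ($Q = 8 + \left(1 - 3\right) \left(-1\right) = 8 - -2 = 8 + 2 = 10$)
$\left(z{\left(o \right)} + Q\right)^{2} = \left(\left(12 + 2 \left(-6\right)^{2}\right) + 10\right)^{2} = \left(\left(12 + 2 \cdot 36\right) + 10\right)^{2} = \left(\left(12 + 72\right) + 10\right)^{2} = \left(84 + 10\right)^{2} = 94^{2} = 8836$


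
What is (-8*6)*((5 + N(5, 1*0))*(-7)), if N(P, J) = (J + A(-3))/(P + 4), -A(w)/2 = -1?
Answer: 5264/3 ≈ 1754.7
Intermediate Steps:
A(w) = 2 (A(w) = -2*(-1) = 2)
N(P, J) = (2 + J)/(4 + P) (N(P, J) = (J + 2)/(P + 4) = (2 + J)/(4 + P))
(-8*6)*((5 + N(5, 1*0))*(-7)) = (-8*6)*((5 + (2 + 1*0)/(4 + 5))*(-7)) = -48*(5 + (2 + 0)/9)*(-7) = -48*(5 + (⅑)*2)*(-7) = -48*(5 + 2/9)*(-7) = -752*(-7)/3 = -48*(-329/9) = 5264/3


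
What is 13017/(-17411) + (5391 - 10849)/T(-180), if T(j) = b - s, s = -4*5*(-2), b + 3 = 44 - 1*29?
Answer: 47332381/243754 ≈ 194.18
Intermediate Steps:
b = 12 (b = -3 + (44 - 1*29) = -3 + (44 - 29) = -3 + 15 = 12)
s = 40 (s = -20*(-2) = 40)
T(j) = -28 (T(j) = 12 - 1*40 = 12 - 40 = -28)
13017/(-17411) + (5391 - 10849)/T(-180) = 13017/(-17411) + (5391 - 10849)/(-28) = 13017*(-1/17411) - 5458*(-1/28) = -13017/17411 + 2729/14 = 47332381/243754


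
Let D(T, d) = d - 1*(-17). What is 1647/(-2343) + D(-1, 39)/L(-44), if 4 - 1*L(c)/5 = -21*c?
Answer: -321142/449075 ≈ -0.71512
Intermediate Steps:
D(T, d) = 17 + d (D(T, d) = d + 17 = 17 + d)
L(c) = 20 + 105*c (L(c) = 20 - (-105)*c = 20 + 105*c)
1647/(-2343) + D(-1, 39)/L(-44) = 1647/(-2343) + (17 + 39)/(20 + 105*(-44)) = 1647*(-1/2343) + 56/(20 - 4620) = -549/781 + 56/(-4600) = -549/781 + 56*(-1/4600) = -549/781 - 7/575 = -321142/449075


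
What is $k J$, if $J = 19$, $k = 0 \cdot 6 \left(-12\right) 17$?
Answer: $0$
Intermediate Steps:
$k = 0$ ($k = 0 \left(-12\right) 17 = 0 \cdot 17 = 0$)
$k J = 0 \cdot 19 = 0$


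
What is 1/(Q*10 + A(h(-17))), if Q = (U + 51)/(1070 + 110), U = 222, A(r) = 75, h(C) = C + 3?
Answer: 118/9123 ≈ 0.012934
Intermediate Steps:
h(C) = 3 + C
Q = 273/1180 (Q = (222 + 51)/(1070 + 110) = 273/1180 ≈ 0.23136)
1/(Q*10 + A(h(-17))) = 1/((273/1180)*10 + 75) = 1/(273/118 + 75) = 1/(9123/118) = 118/9123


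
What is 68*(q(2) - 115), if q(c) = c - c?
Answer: -7820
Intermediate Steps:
q(c) = 0
68*(q(2) - 115) = 68*(0 - 115) = 68*(-115) = -7820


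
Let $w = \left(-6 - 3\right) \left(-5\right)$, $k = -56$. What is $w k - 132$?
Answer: $-2652$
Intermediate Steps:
$w = 45$ ($w = \left(-9\right) \left(-5\right) = 45$)
$w k - 132 = 45 \left(-56\right) - 132 = -2520 - 132 = -2652$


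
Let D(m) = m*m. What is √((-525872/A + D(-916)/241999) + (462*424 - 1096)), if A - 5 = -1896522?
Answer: 2*√10257938627546049517723982882/458955217483 ≈ 441.36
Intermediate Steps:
A = -1896517 (A = 5 - 1896522 = -1896517)
D(m) = m²
√((-525872/A + D(-916)/241999) + (462*424 - 1096)) = √((-525872/(-1896517) + (-916)²/241999) + (462*424 - 1096)) = √((-525872*(-1/1896517) + 839056*(1/241999)) + (195888 - 1096)) = √((525872/1896517 + 839056/241999) + 194792) = √(1718544466080/458955217483 + 194792) = √(89402523268414616/458955217483) = 2*√10257938627546049517723982882/458955217483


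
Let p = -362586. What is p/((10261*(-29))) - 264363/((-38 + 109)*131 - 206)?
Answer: -75368513877/2706390055 ≈ -27.848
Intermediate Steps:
p/((10261*(-29))) - 264363/((-38 + 109)*131 - 206) = -362586/(10261*(-29)) - 264363/((-38 + 109)*131 - 206) = -362586/(-297569) - 264363/(71*131 - 206) = -362586*(-1/297569) - 264363/(9301 - 206) = 362586/297569 - 264363/9095 = -75368513877/2706390055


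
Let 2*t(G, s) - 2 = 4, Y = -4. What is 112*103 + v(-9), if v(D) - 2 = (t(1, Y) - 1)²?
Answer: 11542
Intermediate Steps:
t(G, s) = 3 (t(G, s) = 1 + (½)*4 = 1 + 2 = 3)
v(D) = 6 (v(D) = 2 + (3 - 1)² = 2 + 2² = 2 + 4 = 6)
112*103 + v(-9) = 112*103 + 6 = 11536 + 6 = 11542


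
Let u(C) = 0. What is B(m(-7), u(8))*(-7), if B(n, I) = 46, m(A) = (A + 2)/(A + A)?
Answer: -322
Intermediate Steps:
m(A) = (2 + A)/(2*A) (m(A) = (2 + A)/((2*A)) = (2 + A)*(1/(2*A)) = (2 + A)/(2*A))
B(m(-7), u(8))*(-7) = 46*(-7) = -322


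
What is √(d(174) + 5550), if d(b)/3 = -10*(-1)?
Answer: 6*√155 ≈ 74.699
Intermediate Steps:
d(b) = 30 (d(b) = 3*(-10*(-1)) = 3*10 = 30)
√(d(174) + 5550) = √(30 + 5550) = √5580 = 6*√155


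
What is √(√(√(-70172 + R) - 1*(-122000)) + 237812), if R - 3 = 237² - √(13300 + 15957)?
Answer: √(237812 + √(122000 + I*√(14000 + √29257))) ≈ 488.02 + 0.e-4*I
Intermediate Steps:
R = 56172 - √29257 (R = 3 + (237² - √(13300 + 15957)) = 3 + (56169 - √29257) = 56172 - √29257 ≈ 56001.)
√(√(√(-70172 + R) - 1*(-122000)) + 237812) = √(√(√(-70172 + (56172 - √29257)) - 1*(-122000)) + 237812) = √(√(√(-14000 - √29257) + 122000) + 237812) = √(√(122000 + √(-14000 - √29257)) + 237812) = √(237812 + √(122000 + √(-14000 - √29257)))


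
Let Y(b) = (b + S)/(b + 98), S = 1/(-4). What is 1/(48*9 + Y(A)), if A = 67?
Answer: 220/95129 ≈ 0.0023126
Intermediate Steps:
S = -1/4 ≈ -0.25000
Y(b) = (-1/4 + b)/(98 + b) (Y(b) = (b - 1/4)/(b + 98) = (-1/4 + b)/(98 + b))
1/(48*9 + Y(A)) = 1/(48*9 + (-1/4 + 67)/(98 + 67)) = 1/(432 + (267/4)/165) = 1/(432 + (1/165)*(267/4)) = 1/(432 + 89/220) = 1/(95129/220) = 220/95129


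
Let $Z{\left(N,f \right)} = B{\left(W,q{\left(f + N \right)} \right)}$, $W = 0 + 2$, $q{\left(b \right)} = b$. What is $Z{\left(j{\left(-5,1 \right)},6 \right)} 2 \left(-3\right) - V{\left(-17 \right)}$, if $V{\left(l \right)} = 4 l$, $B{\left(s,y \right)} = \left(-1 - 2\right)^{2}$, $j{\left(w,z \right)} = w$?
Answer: $14$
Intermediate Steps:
$W = 2$
$B{\left(s,y \right)} = 9$ ($B{\left(s,y \right)} = \left(-3\right)^{2} = 9$)
$Z{\left(N,f \right)} = 9$
$Z{\left(j{\left(-5,1 \right)},6 \right)} 2 \left(-3\right) - V{\left(-17 \right)} = 9 \cdot 2 \left(-3\right) - 4 \left(-17\right) = 18 \left(-3\right) - -68 = -54 + 68 = 14$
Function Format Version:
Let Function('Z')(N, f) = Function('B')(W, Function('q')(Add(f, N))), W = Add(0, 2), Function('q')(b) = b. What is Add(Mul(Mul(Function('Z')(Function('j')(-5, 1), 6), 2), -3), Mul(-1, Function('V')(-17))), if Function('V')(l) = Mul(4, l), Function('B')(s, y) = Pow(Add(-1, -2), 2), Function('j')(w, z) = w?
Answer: 14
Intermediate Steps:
W = 2
Function('B')(s, y) = 9 (Function('B')(s, y) = Pow(-3, 2) = 9)
Function('Z')(N, f) = 9
Add(Mul(Mul(Function('Z')(Function('j')(-5, 1), 6), 2), -3), Mul(-1, Function('V')(-17))) = Add(Mul(Mul(9, 2), -3), Mul(-1, Mul(4, -17))) = Add(Mul(18, -3), Mul(-1, -68)) = Add(-54, 68) = 14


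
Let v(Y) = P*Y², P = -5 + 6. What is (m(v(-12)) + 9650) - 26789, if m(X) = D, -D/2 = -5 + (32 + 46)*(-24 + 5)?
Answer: -14165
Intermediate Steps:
P = 1
D = 2974 (D = -2*(-5 + (32 + 46)*(-24 + 5)) = -2*(-5 + 78*(-19)) = -2*(-5 - 1482) = -2*(-1487) = 2974)
v(Y) = Y² (v(Y) = 1*Y² = Y²)
m(X) = 2974
(m(v(-12)) + 9650) - 26789 = (2974 + 9650) - 26789 = 12624 - 26789 = -14165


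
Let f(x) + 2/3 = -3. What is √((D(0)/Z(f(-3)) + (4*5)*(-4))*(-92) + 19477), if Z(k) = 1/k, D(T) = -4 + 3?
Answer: √238497/3 ≈ 162.79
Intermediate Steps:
f(x) = -11/3 (f(x) = -⅔ - 3 = -11/3)
D(T) = -1
√((D(0)/Z(f(-3)) + (4*5)*(-4))*(-92) + 19477) = √((-1/(1/(-11/3)) + (4*5)*(-4))*(-92) + 19477) = √((-1/(-3/11) + 20*(-4))*(-92) + 19477) = √((-1*(-11/3) - 80)*(-92) + 19477) = √((11/3 - 80)*(-92) + 19477) = √(-229/3*(-92) + 19477) = √(21068/3 + 19477) = √(79499/3) = √238497/3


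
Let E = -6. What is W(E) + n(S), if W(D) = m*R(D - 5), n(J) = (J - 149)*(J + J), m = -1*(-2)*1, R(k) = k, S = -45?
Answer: 17438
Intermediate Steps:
m = 2 (m = 2*1 = 2)
n(J) = 2*J*(-149 + J) (n(J) = (-149 + J)*(2*J) = 2*J*(-149 + J))
W(D) = -10 + 2*D (W(D) = 2*(D - 5) = 2*(-5 + D) = -10 + 2*D)
W(E) + n(S) = (-10 + 2*(-6)) + 2*(-45)*(-149 - 45) = (-10 - 12) + 2*(-45)*(-194) = -22 + 17460 = 17438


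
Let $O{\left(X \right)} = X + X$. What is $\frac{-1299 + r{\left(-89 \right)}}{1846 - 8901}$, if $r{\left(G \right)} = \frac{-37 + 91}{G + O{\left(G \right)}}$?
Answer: $\frac{115629}{627895} \approx 0.18415$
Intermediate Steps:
$O{\left(X \right)} = 2 X$
$r{\left(G \right)} = \frac{18}{G}$ ($r{\left(G \right)} = \frac{-37 + 91}{G + 2 G} = \frac{54}{3 G} = 54 \frac{1}{3 G} = \frac{18}{G}$)
$\frac{-1299 + r{\left(-89 \right)}}{1846 - 8901} = \frac{-1299 + \frac{18}{-89}}{1846 - 8901} = \frac{-1299 + 18 \left(- \frac{1}{89}\right)}{1846 - 8901} = \frac{-1299 - \frac{18}{89}}{-7055} = \left(- \frac{115629}{89}\right) \left(- \frac{1}{7055}\right) = \frac{115629}{627895}$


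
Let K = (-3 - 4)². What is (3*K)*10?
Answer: 1470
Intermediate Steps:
K = 49 (K = (-7)² = 49)
(3*K)*10 = (3*49)*10 = 147*10 = 1470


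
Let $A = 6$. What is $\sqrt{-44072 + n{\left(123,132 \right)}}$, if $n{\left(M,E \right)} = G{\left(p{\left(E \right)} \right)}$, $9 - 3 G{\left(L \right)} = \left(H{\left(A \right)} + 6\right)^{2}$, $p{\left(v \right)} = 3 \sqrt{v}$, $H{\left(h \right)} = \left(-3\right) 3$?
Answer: $2 i \sqrt{11018} \approx 209.93 i$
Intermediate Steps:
$H{\left(h \right)} = -9$
$G{\left(L \right)} = 0$ ($G{\left(L \right)} = 3 - \frac{\left(-9 + 6\right)^{2}}{3} = 3 - \frac{\left(-3\right)^{2}}{3} = 3 - 3 = 0$)
$n{\left(M,E \right)} = 0$
$\sqrt{-44072 + n{\left(123,132 \right)}} = \sqrt{-44072 + 0} = \sqrt{-44072} = 2 i \sqrt{11018}$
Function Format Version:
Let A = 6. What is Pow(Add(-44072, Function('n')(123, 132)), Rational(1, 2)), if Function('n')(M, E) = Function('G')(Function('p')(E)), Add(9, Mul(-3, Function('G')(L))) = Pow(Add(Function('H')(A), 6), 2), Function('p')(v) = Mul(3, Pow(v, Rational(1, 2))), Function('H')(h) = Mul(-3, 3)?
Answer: Mul(2, I, Pow(11018, Rational(1, 2))) ≈ Mul(209.93, I)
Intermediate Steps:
Function('H')(h) = -9
Function('G')(L) = 0 (Function('G')(L) = Add(3, Mul(Rational(-1, 3), Pow(Add(-9, 6), 2))) = Add(3, Mul(Rational(-1, 3), Pow(-3, 2))) = Add(3, Mul(Rational(-1, 3), 9)) = Add(3, -3) = 0)
Function('n')(M, E) = 0
Pow(Add(-44072, Function('n')(123, 132)), Rational(1, 2)) = Pow(Add(-44072, 0), Rational(1, 2)) = Pow(-44072, Rational(1, 2)) = Mul(2, I, Pow(11018, Rational(1, 2)))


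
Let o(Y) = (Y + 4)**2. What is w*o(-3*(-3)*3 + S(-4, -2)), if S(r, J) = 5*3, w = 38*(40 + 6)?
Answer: 3698768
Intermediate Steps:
w = 1748 (w = 38*46 = 1748)
S(r, J) = 15
o(Y) = (4 + Y)**2
w*o(-3*(-3)*3 + S(-4, -2)) = 1748*(4 + (-3*(-3)*3 + 15))**2 = 1748*(4 + (9*3 + 15))**2 = 1748*(4 + (27 + 15))**2 = 1748*(4 + 42)**2 = 1748*46**2 = 1748*2116 = 3698768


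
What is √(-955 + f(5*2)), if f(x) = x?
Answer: 3*I*√105 ≈ 30.741*I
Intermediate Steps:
√(-955 + f(5*2)) = √(-955 + 5*2) = √(-955 + 10) = √(-945) = 3*I*√105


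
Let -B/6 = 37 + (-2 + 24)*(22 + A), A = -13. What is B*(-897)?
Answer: 1264770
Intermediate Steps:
B = -1410 (B = -6*(37 + (-2 + 24)*(22 - 13)) = -6*(37 + 22*9) = -6*(37 + 198) = -6*235 = -1410)
B*(-897) = -1410*(-897) = 1264770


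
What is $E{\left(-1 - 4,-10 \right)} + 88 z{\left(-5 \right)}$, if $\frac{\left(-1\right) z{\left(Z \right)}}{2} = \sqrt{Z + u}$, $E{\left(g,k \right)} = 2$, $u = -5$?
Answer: $2 - 176 i \sqrt{10} \approx 2.0 - 556.56 i$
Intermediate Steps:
$z{\left(Z \right)} = - 2 \sqrt{-5 + Z}$ ($z{\left(Z \right)} = - 2 \sqrt{Z - 5} = - 2 \sqrt{-5 + Z}$)
$E{\left(-1 - 4,-10 \right)} + 88 z{\left(-5 \right)} = 2 + 88 \left(- 2 \sqrt{-5 - 5}\right) = 2 + 88 \left(- 2 \sqrt{-10}\right) = 2 + 88 \left(- 2 i \sqrt{10}\right) = 2 - 176 i \sqrt{10}$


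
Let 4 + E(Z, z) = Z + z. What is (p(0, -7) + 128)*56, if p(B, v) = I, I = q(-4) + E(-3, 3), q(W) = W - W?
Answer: 6944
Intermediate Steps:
q(W) = 0
E(Z, z) = -4 + Z + z (E(Z, z) = -4 + (Z + z) = -4 + Z + z)
I = -4 (I = 0 + (-4 - 3 + 3) = 0 - 4 = -4)
p(B, v) = -4
(p(0, -7) + 128)*56 = (-4 + 128)*56 = 124*56 = 6944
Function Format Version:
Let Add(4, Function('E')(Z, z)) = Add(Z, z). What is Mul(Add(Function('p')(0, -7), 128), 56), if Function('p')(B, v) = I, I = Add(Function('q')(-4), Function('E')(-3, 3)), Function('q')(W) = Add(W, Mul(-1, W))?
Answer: 6944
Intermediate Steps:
Function('q')(W) = 0
Function('E')(Z, z) = Add(-4, Z, z) (Function('E')(Z, z) = Add(-4, Add(Z, z)) = Add(-4, Z, z))
I = -4 (I = Add(0, Add(-4, -3, 3)) = Add(0, -4) = -4)
Function('p')(B, v) = -4
Mul(Add(Function('p')(0, -7), 128), 56) = Mul(Add(-4, 128), 56) = Mul(124, 56) = 6944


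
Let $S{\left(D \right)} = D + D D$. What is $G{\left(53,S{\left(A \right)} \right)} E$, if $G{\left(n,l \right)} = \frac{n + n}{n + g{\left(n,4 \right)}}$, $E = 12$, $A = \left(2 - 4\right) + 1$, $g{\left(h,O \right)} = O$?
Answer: $\frac{424}{19} \approx 22.316$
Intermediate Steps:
$A = -1$ ($A = -2 + 1 = -1$)
$S{\left(D \right)} = D + D^{2}$
$G{\left(n,l \right)} = \frac{2 n}{4 + n}$ ($G{\left(n,l \right)} = \frac{n + n}{n + 4} = \frac{2 n}{4 + n}$)
$G{\left(53,S{\left(A \right)} \right)} E = 2 \cdot 53 \frac{1}{4 + 53} \cdot 12 = 2 \cdot 53 \cdot \frac{1}{57} \cdot 12 = \frac{106}{57} \cdot 12 = \frac{424}{19}$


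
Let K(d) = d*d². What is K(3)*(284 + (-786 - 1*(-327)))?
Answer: -4725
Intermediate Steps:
K(d) = d³
K(3)*(284 + (-786 - 1*(-327))) = 3³*(284 + (-786 - 1*(-327))) = 27*(284 + (-786 + 327)) = 27*(284 - 459) = 27*(-175) = -4725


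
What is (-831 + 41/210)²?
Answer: 30439431961/44100 ≈ 6.9024e+5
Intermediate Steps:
(-831 + 41/210)² = (-174469/210)² = 30439431961/44100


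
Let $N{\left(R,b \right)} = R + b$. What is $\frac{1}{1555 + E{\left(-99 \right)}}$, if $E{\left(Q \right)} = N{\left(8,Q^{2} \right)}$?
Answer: $\frac{1}{11364} \approx 8.7997 \cdot 10^{-5}$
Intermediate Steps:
$E{\left(Q \right)} = 8 + Q^{2}$
$\frac{1}{1555 + E{\left(-99 \right)}} = \frac{1}{1555 + \left(8 + \left(-99\right)^{2}\right)} = \frac{1}{1555 + \left(8 + 9801\right)} = \frac{1}{1555 + 9809} = \frac{1}{11364}$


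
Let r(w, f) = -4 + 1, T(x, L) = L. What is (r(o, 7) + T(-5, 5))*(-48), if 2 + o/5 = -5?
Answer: -96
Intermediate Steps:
o = -35 (o = -10 + 5*(-5) = -10 - 25 = -35)
r(w, f) = -3
(r(o, 7) + T(-5, 5))*(-48) = (-3 + 5)*(-48) = 2*(-48) = -96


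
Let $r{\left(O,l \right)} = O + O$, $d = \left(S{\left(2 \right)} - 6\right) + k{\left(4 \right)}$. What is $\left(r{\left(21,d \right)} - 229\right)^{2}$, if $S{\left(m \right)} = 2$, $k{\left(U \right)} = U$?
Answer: $34969$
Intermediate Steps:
$d = 0$ ($d = \left(2 - 6\right) + 4 = -4 + 4 = 0$)
$r{\left(O,l \right)} = 2 O$
$\left(r{\left(21,d \right)} - 229\right)^{2} = \left(2 \cdot 21 - 229\right)^{2} = \left(42 - 229\right)^{2} = \left(-187\right)^{2} = 34969$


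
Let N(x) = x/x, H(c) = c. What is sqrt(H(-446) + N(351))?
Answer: I*sqrt(445) ≈ 21.095*I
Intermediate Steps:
N(x) = 1
sqrt(H(-446) + N(351)) = sqrt(-446 + 1) = sqrt(-445) = I*sqrt(445)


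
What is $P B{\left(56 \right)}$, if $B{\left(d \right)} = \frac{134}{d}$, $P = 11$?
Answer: $\frac{737}{28} \approx 26.321$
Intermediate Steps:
$P B{\left(56 \right)} = 11 \cdot \frac{134}{56} = 11 \cdot 134 \cdot \frac{1}{56} = 11 \cdot \frac{67}{28} = \frac{737}{28}$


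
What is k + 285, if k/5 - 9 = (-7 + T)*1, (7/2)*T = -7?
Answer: 285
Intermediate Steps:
T = -2 (T = (2/7)*(-7) = -2)
k = 0 (k = 45 + 5*((-7 - 2)*1) = 45 + 5*(-9*1) = 45 + 5*(-9) = 45 - 45 = 0)
k + 285 = 0 + 285 = 285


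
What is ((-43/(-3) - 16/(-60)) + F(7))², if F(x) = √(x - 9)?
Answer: 5279/25 + 146*I*√2/5 ≈ 211.16 + 41.295*I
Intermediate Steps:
F(x) = √(-9 + x)
((-43/(-3) - 16/(-60)) + F(7))² = ((-43/(-3) - 16/(-60)) + √(-9 + 7))² = ((-43*(-⅓) - 16*(-1/60)) + √(-2))² = ((43/3 + 4/15) + I*√2)² = (73/5 + I*√2)²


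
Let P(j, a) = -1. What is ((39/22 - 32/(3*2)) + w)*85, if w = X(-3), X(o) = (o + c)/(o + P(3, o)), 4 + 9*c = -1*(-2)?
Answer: -92735/396 ≈ -234.18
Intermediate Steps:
c = -2/9 (c = -4/9 + (-1*(-2))/9 = -4/9 + (1/9)*2 = -4/9 + 2/9 = -2/9 ≈ -0.22222)
X(o) = (-2/9 + o)/(-1 + o) (X(o) = (o - 2/9)/(o - 1) = (-2/9 + o)/(-1 + o))
w = 29/36 (w = (-2/9 - 3)/(-1 - 3) = -29/9/(-4) = -1/4*(-29/9) = 29/36 ≈ 0.80556)
((39/22 - 32/(3*2)) + w)*85 = ((39/22 - 32/(3*2)) + 29/36)*85 = ((39*(1/22) - 32/6) + 29/36)*85 = ((39/22 - 32*1/6) + 29/36)*85 = ((39/22 - 16/3) + 29/36)*85 = (-235/66 + 29/36)*85 = -1091/396*85 = -92735/396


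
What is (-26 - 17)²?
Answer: 1849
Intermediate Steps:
(-26 - 17)² = (-43)² = 1849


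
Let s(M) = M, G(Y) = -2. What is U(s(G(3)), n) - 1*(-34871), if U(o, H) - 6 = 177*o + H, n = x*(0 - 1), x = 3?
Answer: 34520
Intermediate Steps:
n = -3 (n = 3*(0 - 1) = 3*(-1) = -3)
U(o, H) = 6 + H + 177*o (U(o, H) = 6 + (177*o + H) = 6 + (H + 177*o) = 6 + H + 177*o)
U(s(G(3)), n) - 1*(-34871) = (6 - 3 + 177*(-2)) - 1*(-34871) = (6 - 3 - 354) + 34871 = -351 + 34871 = 34520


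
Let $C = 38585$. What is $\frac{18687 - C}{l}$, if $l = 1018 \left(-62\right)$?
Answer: $\frac{9949}{31558} \approx 0.31526$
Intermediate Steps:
$l = -63116$
$\frac{18687 - C}{l} = \frac{18687 - 38585}{-63116} = \left(18687 - 38585\right) \left(- \frac{1}{63116}\right) = \left(-19898\right) \left(- \frac{1}{63116}\right) = \frac{9949}{31558}$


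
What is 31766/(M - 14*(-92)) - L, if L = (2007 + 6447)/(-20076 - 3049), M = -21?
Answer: 106471424/4185625 ≈ 25.437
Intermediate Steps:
L = -8454/23125 (L = 8454/(-23125) = 8454*(-1/23125) = -8454/23125 ≈ -0.36558)
31766/(M - 14*(-92)) - L = 31766/(-21 - 14*(-92)) - 1*(-8454/23125) = 31766/(-21 + 1288) + 8454/23125 = 31766/1267 + 8454/23125 = 31766*(1/1267) + 8454/23125 = 4538/181 + 8454/23125 = 106471424/4185625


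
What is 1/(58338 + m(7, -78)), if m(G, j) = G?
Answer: 1/58345 ≈ 1.7139e-5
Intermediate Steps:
1/(58338 + m(7, -78)) = 1/(58338 + 7) = 1/58345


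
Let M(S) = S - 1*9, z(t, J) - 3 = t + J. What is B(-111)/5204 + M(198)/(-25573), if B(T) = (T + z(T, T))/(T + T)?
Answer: -34985057/4924030004 ≈ -0.0071050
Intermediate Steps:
z(t, J) = 3 + J + t (z(t, J) = 3 + (t + J) = 3 + (J + t) = 3 + J + t)
B(T) = (3 + 3*T)/(2*T) (B(T) = (T + (3 + T + T))/(T + T) = (T + (3 + 2*T))/((2*T)) = (3 + 3*T)*(1/(2*T)) = (3 + 3*T)/(2*T))
M(S) = -9 + S (M(S) = S - 9 = -9 + S)
B(-111)/5204 + M(198)/(-25573) = ((3/2)*(1 - 111)/(-111))/5204 + (-9 + 198)/(-25573) = ((3/2)*(-1/111)*(-110))*(1/5204) + 189*(-1/25573) = (55/37)*(1/5204) - 189/25573 = 55/192548 - 189/25573 = -34985057/4924030004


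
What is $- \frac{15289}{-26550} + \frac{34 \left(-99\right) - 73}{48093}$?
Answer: $\frac{214662809}{425623050} \approx 0.50435$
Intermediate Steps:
$- \frac{15289}{-26550} + \frac{34 \left(-99\right) - 73}{48093} = \left(-15289\right) \left(- \frac{1}{26550}\right) + \left(-3366 - 73\right) \frac{1}{48093} = \frac{15289}{26550} - \frac{3439}{48093} = \frac{214662809}{425623050}$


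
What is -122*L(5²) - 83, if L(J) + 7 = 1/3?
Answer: 2191/3 ≈ 730.33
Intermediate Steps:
L(J) = -20/3 (L(J) = -7 + 1/3 = -7 + 1*(⅓) = -7 + ⅓ = -20/3)
-122*L(5²) - 83 = -122*(-20/3) - 83 = 2440/3 - 83 = 2191/3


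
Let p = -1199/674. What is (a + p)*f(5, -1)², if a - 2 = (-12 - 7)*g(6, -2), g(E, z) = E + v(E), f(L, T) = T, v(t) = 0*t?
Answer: -76687/674 ≈ -113.78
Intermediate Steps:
v(t) = 0
g(E, z) = E (g(E, z) = E + 0 = E)
a = -112 (a = 2 + (-12 - 7)*6 = 2 - 19*6 = 2 - 114 = -112)
p = -1199/674 (p = -1199*1/674 = -1199/674 ≈ -1.7789)
(a + p)*f(5, -1)² = (-112 - 1199/674)*(-1)² = -76687/674*1 = -76687/674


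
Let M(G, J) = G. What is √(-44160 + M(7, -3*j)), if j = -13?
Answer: I*√44153 ≈ 210.13*I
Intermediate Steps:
√(-44160 + M(7, -3*j)) = √(-44160 + 7) = √(-44153) = I*√44153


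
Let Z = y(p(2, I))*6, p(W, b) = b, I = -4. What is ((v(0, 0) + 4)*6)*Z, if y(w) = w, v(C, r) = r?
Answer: -576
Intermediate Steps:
Z = -24 (Z = -4*6 = -24)
((v(0, 0) + 4)*6)*Z = ((0 + 4)*6)*(-24) = (4*6)*(-24) = 24*(-24) = -576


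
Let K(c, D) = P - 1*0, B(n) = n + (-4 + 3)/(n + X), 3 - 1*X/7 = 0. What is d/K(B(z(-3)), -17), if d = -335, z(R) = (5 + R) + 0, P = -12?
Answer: 335/12 ≈ 27.917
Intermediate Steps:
X = 21 (X = 21 - 7*0 = 21 + 0 = 21)
z(R) = 5 + R
B(n) = n - 1/(21 + n) (B(n) = n + (-4 + 3)/(n + 21) = n - 1/(21 + n))
K(c, D) = -12 (K(c, D) = -12 - 1*0 = -12 + 0 = -12)
d/K(B(z(-3)), -17) = -335/(-12) = -335*(-1/12) = 335/12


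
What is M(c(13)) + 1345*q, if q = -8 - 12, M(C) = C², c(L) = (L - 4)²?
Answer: -20339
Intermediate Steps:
c(L) = (-4 + L)²
q = -20
M(c(13)) + 1345*q = ((-4 + 13)²)² + 1345*(-20) = (9²)² - 26900 = 81² - 26900 = 6561 - 26900 = -20339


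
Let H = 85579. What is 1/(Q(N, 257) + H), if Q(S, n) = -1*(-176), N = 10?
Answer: 1/85755 ≈ 1.1661e-5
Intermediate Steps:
Q(S, n) = 176
1/(Q(N, 257) + H) = 1/(176 + 85579) = 1/85755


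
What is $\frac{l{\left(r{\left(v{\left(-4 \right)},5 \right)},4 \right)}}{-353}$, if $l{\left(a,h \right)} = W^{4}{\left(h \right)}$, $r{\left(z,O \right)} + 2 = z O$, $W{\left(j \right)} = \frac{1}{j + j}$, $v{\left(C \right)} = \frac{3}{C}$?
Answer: $- \frac{1}{1445888} \approx -6.9162 \cdot 10^{-7}$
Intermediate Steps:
$W{\left(j \right)} = \frac{1}{2 j}$
$r{\left(z,O \right)} = -2 + O z$ ($r{\left(z,O \right)} = -2 + z O = -2 + O z$)
$l{\left(a,h \right)} = \frac{1}{16 h^{4}}$ ($l{\left(a,h \right)} = \left(\frac{1}{2 h}\right)^{4} = \frac{1}{16 h^{4}}$)
$\frac{l{\left(r{\left(v{\left(-4 \right)},5 \right)},4 \right)}}{-353} = \frac{\frac{1}{16} \cdot \frac{1}{256}}{-353} = \frac{1}{16} \cdot \frac{1}{256} \left(- \frac{1}{353}\right) = \frac{1}{4096} \left(- \frac{1}{353}\right) = - \frac{1}{1445888}$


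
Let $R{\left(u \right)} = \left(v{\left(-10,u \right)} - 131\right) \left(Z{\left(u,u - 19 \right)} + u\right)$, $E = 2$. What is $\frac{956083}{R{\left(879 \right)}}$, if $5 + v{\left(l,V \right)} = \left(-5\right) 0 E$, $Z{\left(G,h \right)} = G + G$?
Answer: $- \frac{956083}{358632} \approx -2.6659$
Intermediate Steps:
$Z{\left(G,h \right)} = 2 G$
$v{\left(l,V \right)} = -5$ ($v{\left(l,V \right)} = -5 + \left(-5\right) 0 \cdot 2 = -5 + 0 \cdot 2 = -5 + 0 = -5$)
$R{\left(u \right)} = - 408 u$ ($R{\left(u \right)} = \left(-5 - 131\right) \left(2 u + u\right) = - 136 \cdot 3 u = - 408 u$)
$\frac{956083}{R{\left(879 \right)}} = \frac{956083}{\left(-408\right) 879} = \frac{956083}{-358632} = 956083 \left(- \frac{1}{358632}\right) = - \frac{956083}{358632}$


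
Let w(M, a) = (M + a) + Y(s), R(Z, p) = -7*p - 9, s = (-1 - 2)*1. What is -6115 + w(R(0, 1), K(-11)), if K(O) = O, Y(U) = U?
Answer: -6145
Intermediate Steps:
s = -3 (s = -3*1 = -3)
R(Z, p) = -9 - 7*p
w(M, a) = -3 + M + a (w(M, a) = (M + a) - 3 = -3 + M + a)
-6115 + w(R(0, 1), K(-11)) = -6115 + (-3 + (-9 - 7*1) - 11) = -6115 + (-3 + (-9 - 7) - 11) = -6115 + (-3 - 16 - 11) = -6115 - 30 = -6145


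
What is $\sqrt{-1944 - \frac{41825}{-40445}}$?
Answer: $\frac{i \sqrt{127131989939}}{8089} \approx 44.079 i$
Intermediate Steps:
$\sqrt{-1944 - \frac{41825}{-40445}} = \sqrt{-1944 - - \frac{8365}{8089}} = \sqrt{-1944 + \frac{8365}{8089}} = \sqrt{- \frac{15716651}{8089}} = \frac{i \sqrt{127131989939}}{8089}$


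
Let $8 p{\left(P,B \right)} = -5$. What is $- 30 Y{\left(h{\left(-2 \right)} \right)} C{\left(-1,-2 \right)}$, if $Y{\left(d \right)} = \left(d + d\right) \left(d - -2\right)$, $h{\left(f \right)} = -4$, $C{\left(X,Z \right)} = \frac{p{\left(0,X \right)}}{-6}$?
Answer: $-50$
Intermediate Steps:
$p{\left(P,B \right)} = - \frac{5}{8}$ ($p{\left(P,B \right)} = \frac{1}{8} \left(-5\right) = - \frac{5}{8}$)
$C{\left(X,Z \right)} = \frac{5}{48}$ ($C{\left(X,Z \right)} = - \frac{5}{8 \left(-6\right)} = \left(- \frac{5}{8}\right) \left(- \frac{1}{6}\right) = \frac{5}{48}$)
$Y{\left(d \right)} = 2 d \left(2 + d\right)$ ($Y{\left(d \right)} = 2 d \left(d + 2\right) = 2 d \left(2 + d\right)$)
$- 30 Y{\left(h{\left(-2 \right)} \right)} C{\left(-1,-2 \right)} = - 30 \cdot 2 \left(-4\right) \left(2 - 4\right) \frac{5}{48} = - 30 \cdot 2 \left(-4\right) \left(-2\right) \frac{5}{48} = \left(-30\right) 16 \cdot \frac{5}{48} = \left(-480\right) \frac{5}{48} = -50$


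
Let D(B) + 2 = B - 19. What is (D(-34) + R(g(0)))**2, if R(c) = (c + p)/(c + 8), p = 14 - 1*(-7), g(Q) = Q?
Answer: 175561/64 ≈ 2743.1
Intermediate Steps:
D(B) = -21 + B (D(B) = -2 + (B - 19) = -2 + (-19 + B) = -21 + B)
p = 21 (p = 14 + 7 = 21)
R(c) = (21 + c)/(8 + c) (R(c) = (c + 21)/(c + 8) = (21 + c)/(8 + c))
(D(-34) + R(g(0)))**2 = ((-21 - 34) + (21 + 0)/(8 + 0))**2 = (-55 + 21/8)**2 = (-419/8)**2 = 175561/64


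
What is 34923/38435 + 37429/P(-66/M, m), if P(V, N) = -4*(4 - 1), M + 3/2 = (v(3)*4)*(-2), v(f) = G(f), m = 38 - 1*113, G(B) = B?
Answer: -1438164539/461220 ≈ -3118.2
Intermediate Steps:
m = -75 (m = 38 - 113 = -75)
v(f) = f
M = -51/2 (M = -3/2 + (3*4)*(-2) = -3/2 + 12*(-2) = -3/2 - 24 = -51/2 ≈ -25.500)
P(V, N) = -12 (P(V, N) = -4*3 = -12)
34923/38435 + 37429/P(-66/M, m) = 34923/38435 + 37429/(-12) = 34923*(1/38435) + 37429*(-1/12) = 34923/38435 - 37429/12 = -1438164539/461220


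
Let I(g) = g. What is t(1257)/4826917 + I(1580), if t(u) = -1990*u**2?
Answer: 4482231350/4826917 ≈ 928.59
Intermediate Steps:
t(1257)/4826917 + I(1580) = -1990*1257**2/4826917 + 1580 = -1990*1580049*(1/4826917) + 1580 = -3144297510*1/4826917 + 1580 = -3144297510/4826917 + 1580 = 4482231350/4826917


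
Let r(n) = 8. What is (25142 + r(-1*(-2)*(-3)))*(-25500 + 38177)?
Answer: 318826550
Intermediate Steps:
(25142 + r(-1*(-2)*(-3)))*(-25500 + 38177) = (25142 + 8)*(-25500 + 38177) = 25150*12677 = 318826550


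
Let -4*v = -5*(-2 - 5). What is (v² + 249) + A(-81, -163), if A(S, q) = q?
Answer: 2601/16 ≈ 162.56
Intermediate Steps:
v = -35/4 (v = -(-5)*(-2 - 5)/4 = -(-5)*(-7)/4 = -¼*35 = -35/4 ≈ -8.7500)
(v² + 249) + A(-81, -163) = ((-35/4)² + 249) - 163 = (1225/16 + 249) - 163 = 5209/16 - 163 = 2601/16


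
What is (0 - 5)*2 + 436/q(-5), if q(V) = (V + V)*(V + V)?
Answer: -141/25 ≈ -5.6400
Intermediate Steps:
q(V) = 4*V² (q(V) = (2*V)*(2*V) = 4*V²)
(0 - 5)*2 + 436/q(-5) = (0 - 5)*2 + 436/((4*(-5)²)) = -5*2 + 436/((4*25)) = -10 + 436/100 = -10 + 436*(1/100) = -10 + 109/25 = -141/25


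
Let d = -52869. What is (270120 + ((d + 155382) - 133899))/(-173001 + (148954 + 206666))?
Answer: 26526/20291 ≈ 1.3073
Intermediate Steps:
(270120 + ((d + 155382) - 133899))/(-173001 + (148954 + 206666)) = (270120 + ((-52869 + 155382) - 133899))/(-173001 + (148954 + 206666)) = (270120 + (102513 - 133899))/(-173001 + 355620) = (270120 - 31386)/182619 = 238734*(1/182619) = 26526/20291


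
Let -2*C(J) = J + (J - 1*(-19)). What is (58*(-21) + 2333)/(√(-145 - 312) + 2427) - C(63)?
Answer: 214894045/2945393 - 1115*I*√457/5890786 ≈ 72.959 - 0.0040463*I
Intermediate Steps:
C(J) = -19/2 - J (C(J) = -(J + (J - 1*(-19)))/2 = -(J + (J + 19))/2 = -(J + (19 + J))/2 = -(19 + 2*J)/2 = -19/2 - J)
(58*(-21) + 2333)/(√(-145 - 312) + 2427) - C(63) = (58*(-21) + 2333)/(√(-145 - 312) + 2427) - (-19/2 - 1*63) = (-1218 + 2333)/(√(-457) + 2427) - (-19/2 - 63) = 1115/(I*√457 + 2427) - 1*(-145/2) = 1115/(2427 + I*√457) + 145/2 = 145/2 + 1115/(2427 + I*√457)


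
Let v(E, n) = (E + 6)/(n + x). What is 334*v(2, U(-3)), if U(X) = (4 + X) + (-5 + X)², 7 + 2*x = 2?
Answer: 5344/125 ≈ 42.752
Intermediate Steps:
x = -5/2 (x = -7/2 + (½)*2 = -7/2 + 1 = -5/2 ≈ -2.5000)
U(X) = 4 + X + (-5 + X)²
v(E, n) = (6 + E)/(-5/2 + n) (v(E, n) = (E + 6)/(n - 5/2) = (6 + E)/(-5/2 + n))
334*v(2, U(-3)) = 334*(2*(6 + 2)/(-5 + 2*(4 - 3 + (-5 - 3)²))) = 334*(2*8/(-5 + 2*(4 - 3 + (-8)²))) = 334*(2*8/(-5 + 2*(4 - 3 + 64))) = 334*(2*8/(-5 + 2*65)) = 334*(2*8/(-5 + 130)) = 334*(2*8/125) = 334*(2*(1/125)*8) = 334*(16/125) = 5344/125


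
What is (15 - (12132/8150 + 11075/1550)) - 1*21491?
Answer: -5428092717/252650 ≈ -21485.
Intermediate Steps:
(15 - (12132/8150 + 11075/1550)) - 1*21491 = (15 - (12132*(1/8150) + 11075*(1/1550))) - 21491 = (15 - (6066/4075 + 443/62)) - 21491 = (15 - 1*2181317/252650) - 21491 = (15 - 2181317/252650) - 21491 = 1608433/252650 - 21491 = -5428092717/252650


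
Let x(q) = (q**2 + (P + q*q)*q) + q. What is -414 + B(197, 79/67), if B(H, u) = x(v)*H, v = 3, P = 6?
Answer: 10815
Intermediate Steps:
x(q) = q + q**2 + q*(6 + q**2) (x(q) = (q**2 + (6 + q*q)*q) + q = (q**2 + (6 + q**2)*q) + q = (q**2 + q*(6 + q**2)) + q = q + q**2 + q*(6 + q**2))
B(H, u) = 57*H (B(H, u) = (3*(7 + 3 + 3**2))*H = (3*(7 + 3 + 9))*H = (3*19)*H = 57*H)
-414 + B(197, 79/67) = -414 + 57*197 = -414 + 11229 = 10815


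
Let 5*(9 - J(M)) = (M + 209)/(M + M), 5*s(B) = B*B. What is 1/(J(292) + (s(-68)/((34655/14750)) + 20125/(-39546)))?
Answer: 400176255960/160845486243577 ≈ 0.0024880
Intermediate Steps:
s(B) = B²/5 (s(B) = (B*B)/5 = B²/5)
J(M) = 9 - (209 + M)/(10*M) (J(M) = 9 - (M + 209)/(5*(M + M)) = 9 - (209 + M)/(5*(2*M)) = 9 - (209 + M)*1/(2*M)/5 = 9 - (209 + M)/(10*M))
1/(J(292) + (s(-68)/((34655/14750)) + 20125/(-39546))) = 1/((⅒)*(-209 + 89*292)/292 + (((⅕)*(-68)²)/((34655/14750)) + 20125/(-39546))) = 1/((⅒)*(1/292)*(-209 + 25988) + (((⅕)*4624)/((34655*(1/14750))) + 20125*(-1/39546))) = 1/((⅒)*(1/292)*25779 + (4624/(5*(6931/2950)) - 20125/39546)) = 1/(25779/2920 + ((4624/5)*(2950/6931) - 20125/39546)) = 1/(25779/2920 + (2728160/6931 - 20125/39546)) = 1/(25779/2920 + 107748328985/274093326) = 1/(160845486243577/400176255960) = 400176255960/160845486243577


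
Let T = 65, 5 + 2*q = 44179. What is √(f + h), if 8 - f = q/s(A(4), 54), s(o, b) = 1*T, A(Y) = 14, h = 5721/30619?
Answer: 6*I*√215899314945/153095 ≈ 18.21*I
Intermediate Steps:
h = 5721/30619 (h = 5721*(1/30619) = 5721/30619 ≈ 0.18684)
q = 22087 (q = -5/2 + (½)*44179 = -5/2 + 44179/2 = 22087)
s(o, b) = 65 (s(o, b) = 1*65 = 65)
f = -1659/5 (f = 8 - 22087/65 = 8 - 1*1699/5 = 8 - 1699/5 = -1659/5 ≈ -331.80)
√(f + h) = √(-1659/5 + 5721/30619) = √(-50768316/153095) = 6*I*√215899314945/153095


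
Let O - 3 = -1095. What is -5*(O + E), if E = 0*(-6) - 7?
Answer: 5495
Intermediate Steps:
O = -1092 (O = 3 - 1095 = -1092)
E = -7 (E = 0 - 7 = -7)
-5*(O + E) = -5*(-1092 - 7) = -5*(-1099) = 5495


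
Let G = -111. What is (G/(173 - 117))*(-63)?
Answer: 999/8 ≈ 124.88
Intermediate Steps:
(G/(173 - 117))*(-63) = (-111/(173 - 117))*(-63) = (-111/56)*(-63) = ((1/56)*(-111))*(-63) = -111/56*(-63) = 999/8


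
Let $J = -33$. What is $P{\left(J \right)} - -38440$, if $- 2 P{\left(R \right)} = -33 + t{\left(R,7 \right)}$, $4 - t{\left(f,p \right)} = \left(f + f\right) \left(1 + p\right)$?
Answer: $\frac{76381}{2} \approx 38191.0$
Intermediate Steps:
$t{\left(f,p \right)} = 4 - 2 f \left(1 + p\right)$ ($t{\left(f,p \right)} = 4 - \left(f + f\right) \left(1 + p\right) = 4 - 2 f \left(1 + p\right)$)
$P{\left(R \right)} = \frac{29}{2} + 8 R$ ($P{\left(R \right)} = - \frac{-33 - \left(-4 + 2 R + 2 R 7\right)}{2} = - \frac{-33 - \left(-4 + 16 R\right)}{2} = - \frac{-29 - 16 R}{2} = \frac{29}{2} + 8 R$)
$P{\left(J \right)} - -38440 = \left(\frac{29}{2} + 8 \left(-33\right)\right) - -38440 = \left(\frac{29}{2} - 264\right) + 38440 = - \frac{499}{2} + 38440 = \frac{76381}{2}$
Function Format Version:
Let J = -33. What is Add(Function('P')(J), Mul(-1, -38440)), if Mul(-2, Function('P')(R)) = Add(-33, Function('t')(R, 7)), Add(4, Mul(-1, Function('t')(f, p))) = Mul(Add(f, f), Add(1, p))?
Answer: Rational(76381, 2) ≈ 38191.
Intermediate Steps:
Function('t')(f, p) = Add(4, Mul(-2, f, Add(1, p))) (Function('t')(f, p) = Add(4, Mul(-1, Mul(Add(f, f), Add(1, p)))) = Add(4, Mul(-1, Mul(Mul(2, f), Add(1, p)))) = Add(4, Mul(-1, Mul(2, f, Add(1, p)))) = Add(4, Mul(-2, f, Add(1, p))))
Function('P')(R) = Add(Rational(29, 2), Mul(8, R)) (Function('P')(R) = Mul(Rational(-1, 2), Add(-33, Add(4, Mul(-2, R), Mul(-2, R, 7)))) = Mul(Rational(-1, 2), Add(-33, Add(4, Mul(-2, R), Mul(-14, R)))) = Mul(Rational(-1, 2), Add(-33, Add(4, Mul(-16, R)))) = Mul(Rational(-1, 2), Add(-29, Mul(-16, R))) = Add(Rational(29, 2), Mul(8, R)))
Add(Function('P')(J), Mul(-1, -38440)) = Add(Add(Rational(29, 2), Mul(8, -33)), Mul(-1, -38440)) = Add(Add(Rational(29, 2), -264), 38440) = Add(Rational(-499, 2), 38440) = Rational(76381, 2)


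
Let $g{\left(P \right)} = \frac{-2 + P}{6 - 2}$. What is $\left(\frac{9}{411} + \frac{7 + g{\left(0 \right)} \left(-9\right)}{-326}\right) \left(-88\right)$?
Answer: $\frac{26290}{22331} \approx 1.1773$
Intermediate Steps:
$g{\left(P \right)} = - \frac{1}{2} + \frac{P}{4}$ ($g{\left(P \right)} = \frac{-2 + P}{4} = \left(-2 + P\right) \frac{1}{4} = - \frac{1}{2} + \frac{P}{4}$)
$\left(\frac{9}{411} + \frac{7 + g{\left(0 \right)} \left(-9\right)}{-326}\right) \left(-88\right) = \left(\frac{9}{411} + \frac{7 + \left(- \frac{1}{2} + \frac{1}{4} \cdot 0\right) \left(-9\right)}{-326}\right) \left(-88\right) = \left(9 \cdot \frac{1}{411} + \left(7 + \left(- \frac{1}{2} + 0\right) \left(-9\right)\right) \left(- \frac{1}{326}\right)\right) \left(-88\right) = \left(\frac{3}{137} + \left(7 - - \frac{9}{2}\right) \left(- \frac{1}{326}\right)\right) \left(-88\right) = \left(\frac{3}{137} + \left(7 + \frac{9}{2}\right) \left(- \frac{1}{326}\right)\right) \left(-88\right) = \left(\frac{3}{137} + \frac{23}{2} \left(- \frac{1}{326}\right)\right) \left(-88\right) = \left(\frac{3}{137} - \frac{23}{652}\right) \left(-88\right) = \left(- \frac{1195}{89324}\right) \left(-88\right) = \frac{26290}{22331}$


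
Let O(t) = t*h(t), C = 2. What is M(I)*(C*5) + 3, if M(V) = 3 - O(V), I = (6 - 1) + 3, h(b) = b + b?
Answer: -1247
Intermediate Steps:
h(b) = 2*b
O(t) = 2*t² (O(t) = t*(2*t) = 2*t²)
I = 8 (I = 5 + 3 = 8)
M(V) = 3 - 2*V²
M(I)*(C*5) + 3 = (3 - 2*8²)*(2*5) + 3 = (3 - 2*64)*10 + 3 = (3 - 128)*10 + 3 = -125*10 + 3 = -1250 + 3 = -1247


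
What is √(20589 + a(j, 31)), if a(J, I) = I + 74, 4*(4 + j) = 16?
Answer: √20694 ≈ 143.85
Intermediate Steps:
j = 0 (j = -4 + (¼)*16 = -4 + 4 = 0)
a(J, I) = 74 + I
√(20589 + a(j, 31)) = √(20589 + (74 + 31)) = √(20589 + 105) = √20694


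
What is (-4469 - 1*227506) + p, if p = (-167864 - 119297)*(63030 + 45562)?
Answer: -31183619287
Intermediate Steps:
p = -31183387312 (p = -287161*108592 = -31183387312)
(-4469 - 1*227506) + p = (-4469 - 1*227506) - 31183387312 = (-4469 - 227506) - 31183387312 = -231975 - 31183387312 = -31183619287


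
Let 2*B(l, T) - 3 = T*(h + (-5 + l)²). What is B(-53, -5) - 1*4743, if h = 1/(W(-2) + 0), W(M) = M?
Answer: -52601/4 ≈ -13150.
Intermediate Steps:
h = -½ (h = 1/(-2 + 0) = 1/(-2) = -½ ≈ -0.50000)
B(l, T) = 3/2 + T*(-½ + (-5 + l)²)/2 (B(l, T) = 3/2 + (T*(-½ + (-5 + l)²))/2 = 3/2 + T*(-½ + (-5 + l)²)/2)
B(-53, -5) - 1*4743 = (3/2 - ¼*(-5) + (½)*(-5)*(-5 - 53)²) - 1*4743 = (3/2 + 5/4 + (½)*(-5)*(-58)²) - 4743 = (3/2 + 5/4 + (½)*(-5)*3364) - 4743 = (3/2 + 5/4 - 8410) - 4743 = -33629/4 - 4743 = -52601/4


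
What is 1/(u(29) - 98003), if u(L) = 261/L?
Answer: -1/97994 ≈ -1.0205e-5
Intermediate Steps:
1/(u(29) - 98003) = 1/(261/29 - 98003) = 1/(261*(1/29) - 98003) = 1/(9 - 98003) = 1/(-97994) = -1/97994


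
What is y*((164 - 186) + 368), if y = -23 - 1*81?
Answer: -35984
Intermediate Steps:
y = -104 (y = -23 - 81 = -104)
y*((164 - 186) + 368) = -104*((164 - 186) + 368) = -104*(-22 + 368) = -104*346 = -35984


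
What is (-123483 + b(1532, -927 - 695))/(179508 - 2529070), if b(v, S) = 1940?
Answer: 121543/2349562 ≈ 0.051730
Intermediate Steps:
(-123483 + b(1532, -927 - 695))/(179508 - 2529070) = (-123483 + 1940)/(179508 - 2529070) = -121543/(-2349562) = -121543*(-1/2349562) = 121543/2349562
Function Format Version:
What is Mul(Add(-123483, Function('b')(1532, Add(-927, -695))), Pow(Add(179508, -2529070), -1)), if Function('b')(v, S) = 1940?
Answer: Rational(121543, 2349562) ≈ 0.051730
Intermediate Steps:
Mul(Add(-123483, Function('b')(1532, Add(-927, -695))), Pow(Add(179508, -2529070), -1)) = Mul(Add(-123483, 1940), Pow(Add(179508, -2529070), -1)) = Mul(-121543, Pow(-2349562, -1)) = Mul(-121543, Rational(-1, 2349562)) = Rational(121543, 2349562)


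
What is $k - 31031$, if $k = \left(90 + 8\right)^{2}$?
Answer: $-21427$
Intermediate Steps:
$k = 9604$ ($k = 98^{2} = 9604$)
$k - 31031 = 9604 - 31031 = -21427$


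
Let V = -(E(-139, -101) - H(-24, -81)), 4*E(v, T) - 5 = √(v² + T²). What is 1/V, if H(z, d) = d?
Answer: -1316/78719 + 4*√29522/78719 ≈ -0.0079869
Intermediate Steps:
E(v, T) = 5/4 + √(T² + v²)/4 (E(v, T) = 5/4 + √(v² + T²)/4 = 5/4 + √(T² + v²)/4)
V = -329/4 - √29522/4 (V = -((5/4 + √((-101)² + (-139)²)/4) - 1*(-81)) = -((5/4 + √(10201 + 19321)/4) + 81) = -((5/4 + √29522/4) + 81) = -(329/4 + √29522/4) = -329/4 - √29522/4 ≈ -125.20)
1/V = 1/(-329/4 - √29522/4)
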